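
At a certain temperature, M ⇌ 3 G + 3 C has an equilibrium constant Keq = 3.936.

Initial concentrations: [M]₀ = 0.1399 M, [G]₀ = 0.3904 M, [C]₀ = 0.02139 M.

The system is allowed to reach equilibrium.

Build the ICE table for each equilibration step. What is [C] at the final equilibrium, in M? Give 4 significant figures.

Q₀ = 4.1624e-06 vs Keq = 3.936 ⇒ Q<K, forward
Step 1:
                   M          G          C
  Initial     0.1399     0.3904    0.02139
  Change     -0.1312     0.3935     0.3935
  Equil     0.008739     0.7839     0.4149
  solve Keq expr → x = 0.1312; check Q = 3.936

[C]_eq = 0.4149 M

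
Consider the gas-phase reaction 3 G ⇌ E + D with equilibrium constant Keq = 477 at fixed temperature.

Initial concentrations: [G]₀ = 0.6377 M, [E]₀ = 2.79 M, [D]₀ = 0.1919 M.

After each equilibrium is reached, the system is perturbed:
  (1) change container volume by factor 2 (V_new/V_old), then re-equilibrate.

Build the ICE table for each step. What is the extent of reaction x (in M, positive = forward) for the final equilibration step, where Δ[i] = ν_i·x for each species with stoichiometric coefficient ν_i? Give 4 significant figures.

x = -0.005359 M

Q₀ = 2.065 vs Keq = 477 ⇒ Q<K, forward
Step 1:
                  G         E         D
  I          0.6377      2.79    0.1919
  C         -0.5069     0.169     0.169
  E          0.1308     2.959    0.3609
  solve Keq expr → x = 0.169; check Q = 477
Then change container volume by factor 2 (V_new/V_old).
Step 2:
                  G         E         D
  I         0.06541     1.479    0.1804
  C         0.01608 -0.005359 -0.005359
  E         0.08148     1.474    0.1751
  solve Keq expr → x = -0.005359; check Q = 477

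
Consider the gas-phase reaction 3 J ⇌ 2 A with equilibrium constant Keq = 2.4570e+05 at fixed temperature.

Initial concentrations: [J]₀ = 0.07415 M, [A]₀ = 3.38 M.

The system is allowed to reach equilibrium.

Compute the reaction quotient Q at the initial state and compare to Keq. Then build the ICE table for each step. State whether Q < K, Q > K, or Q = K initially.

Q₀ = 2.8022e+04; Q < K (proceeds forward)

Q₀ = 2.8022e+04 vs Keq = 2.4570e+05 ⇒ Q<K, forward
Step 1:
                  J         A
  Initial   0.07415      3.38
  Change   -0.03801   0.02534
  Equil     0.03614     3.405
  solve Keq expr → x = 0.01267; check Q = 2.4570e+05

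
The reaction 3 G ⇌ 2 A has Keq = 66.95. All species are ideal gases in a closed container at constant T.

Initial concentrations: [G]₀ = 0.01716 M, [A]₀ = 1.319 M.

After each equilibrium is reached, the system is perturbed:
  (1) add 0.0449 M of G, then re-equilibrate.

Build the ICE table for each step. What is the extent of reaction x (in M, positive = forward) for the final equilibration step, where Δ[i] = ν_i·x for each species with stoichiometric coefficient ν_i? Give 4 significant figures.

x = 0.01356 M

Q₀ = 3.4430e+05 vs Keq = 66.95 ⇒ Q>K, reverse
Step 1:
                  G         A
  I         0.01716     1.319
  C          0.2532   -0.1688
  E          0.2704      1.15
  solve Keq expr → x = -0.0844; check Q = 66.95
Then add 0.0449 M of G.
Step 2:
                  G         A
  I          0.3153      1.15
  C        -0.04067   0.02711
  E          0.2746     1.177
  solve Keq expr → x = 0.01356; check Q = 66.95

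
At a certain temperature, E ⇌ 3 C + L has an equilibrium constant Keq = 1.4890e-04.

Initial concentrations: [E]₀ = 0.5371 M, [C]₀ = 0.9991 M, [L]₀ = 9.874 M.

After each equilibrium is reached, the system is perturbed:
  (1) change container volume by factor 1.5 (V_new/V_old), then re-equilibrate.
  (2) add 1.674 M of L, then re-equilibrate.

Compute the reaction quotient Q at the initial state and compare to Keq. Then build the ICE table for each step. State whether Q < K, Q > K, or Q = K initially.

Q₀ = 18.33; Q > K (proceeds reverse)

Q₀ = 18.33 vs Keq = 1.4890e-04 ⇒ Q>K, reverse
Step 1:
                  E         C         L
  I          0.5371    0.9991     9.874
  C          0.3251   -0.9753   -0.3251
  E          0.8622   0.02378     9.549
  solve Keq expr → x = -0.3251; check Q = 1.4890e-04
Then change container volume by factor 1.5 (V_new/V_old).
Step 2:
                  E         C         L
  I          0.5748   0.01585     6.366
  C       -0.002629  0.007887  0.002629
  E          0.5722   0.02374     6.369
  solve Keq expr → x = 0.002629; check Q = 1.4890e-04
Then add 1.674 M of L.
Step 3:
                  E         C         L
  I          0.5722   0.02374     8.043
  C       5.8954e-04 -0.001769 -5.8954e-04
  E          0.5728   0.02197     8.042
  solve Keq expr → x = -5.8954e-04; check Q = 1.4890e-04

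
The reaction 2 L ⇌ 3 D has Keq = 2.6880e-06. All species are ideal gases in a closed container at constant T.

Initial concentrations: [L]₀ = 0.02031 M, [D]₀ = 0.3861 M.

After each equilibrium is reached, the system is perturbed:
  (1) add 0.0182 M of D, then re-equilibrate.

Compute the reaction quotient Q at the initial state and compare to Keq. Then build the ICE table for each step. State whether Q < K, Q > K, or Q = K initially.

Q₀ = 139.5; Q > K (proceeds reverse)

Q₀ = 139.5 vs Keq = 2.6880e-06 ⇒ Q>K, reverse
Step 1:
                  L         D
  Initial   0.02031    0.3861
  Change     0.2535   -0.3802
  Equil      0.2738  0.005863
  solve Keq expr → x = -0.1267; check Q = 2.6880e-06
Then add 0.0182 M of D.
Step 2:
                  L         D
  Initial    0.2738   0.02406
  Change    0.01202  -0.01803
  Equil      0.2858  0.006033
  solve Keq expr → x = -0.00601; check Q = 2.6880e-06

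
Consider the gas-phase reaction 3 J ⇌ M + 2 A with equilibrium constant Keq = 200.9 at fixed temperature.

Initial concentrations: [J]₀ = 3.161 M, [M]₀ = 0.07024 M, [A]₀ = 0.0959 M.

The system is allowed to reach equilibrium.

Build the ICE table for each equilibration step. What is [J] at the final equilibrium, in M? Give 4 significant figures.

Q₀ = 2.0453e-05 vs Keq = 200.9 ⇒ Q<K, forward
Step 1:
                    J           M           A
  Initial       3.161     0.07024      0.0959
  Change       -2.885      0.9618       1.924
  Equil        0.2757       1.032       2.019
  solve Keq expr → x = 0.9618; check Q = 200.9

[J]_eq = 0.2757 M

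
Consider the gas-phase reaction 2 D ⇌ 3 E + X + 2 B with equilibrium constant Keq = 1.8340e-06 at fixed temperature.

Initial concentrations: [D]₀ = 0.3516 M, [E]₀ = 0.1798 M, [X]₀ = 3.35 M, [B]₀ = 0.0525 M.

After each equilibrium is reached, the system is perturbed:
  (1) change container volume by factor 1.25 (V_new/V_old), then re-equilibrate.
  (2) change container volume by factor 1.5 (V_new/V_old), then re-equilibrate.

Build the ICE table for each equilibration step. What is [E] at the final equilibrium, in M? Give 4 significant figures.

[E]_eq = 0.07052 M

Q₀ = 4.3414e-04 vs Keq = 1.8340e-06 ⇒ Q>K, reverse
Step 1:
                    D           E           X           B
  I            0.3516      0.1798        3.35      0.0525
  C           0.04472    -0.06709    -0.02236    -0.04472
  E            0.3963      0.1127       3.328    0.007775
  solve Keq expr → x = -0.02236; check Q = 1.8340e-06
Then change container volume by factor 1.25 (V_new/V_old).
Step 2:
                    D           E           X           B
  I            0.3171     0.09017       2.662     0.00622
  C          -0.00278     0.00417     0.00139     0.00278
  E            0.3143     0.09434       2.664       0.009
  solve Keq expr → x = 0.00139; check Q = 1.8340e-06
Then change container volume by factor 1.5 (V_new/V_old).
Step 3:
                    D           E           X           B
  I            0.2095     0.06289       1.776       0.006
  C         -0.005086    0.007629    0.002543    0.005086
  E            0.2044     0.07052       1.778     0.01109
  solve Keq expr → x = 0.002543; check Q = 1.8340e-06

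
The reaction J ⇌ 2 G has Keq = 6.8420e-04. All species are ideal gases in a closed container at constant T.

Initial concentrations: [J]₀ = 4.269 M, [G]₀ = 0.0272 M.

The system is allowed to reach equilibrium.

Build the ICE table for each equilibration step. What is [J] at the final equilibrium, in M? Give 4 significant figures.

Q₀ = 1.7331e-04 vs Keq = 6.8420e-04 ⇒ Q<K, forward
Step 1:
                   J          G
  Initial      4.269     0.0272
  Change    -0.01338    0.02676
  Equil        4.256    0.05396
  solve Keq expr → x = 0.01338; check Q = 6.8420e-04

[J]_eq = 4.256 M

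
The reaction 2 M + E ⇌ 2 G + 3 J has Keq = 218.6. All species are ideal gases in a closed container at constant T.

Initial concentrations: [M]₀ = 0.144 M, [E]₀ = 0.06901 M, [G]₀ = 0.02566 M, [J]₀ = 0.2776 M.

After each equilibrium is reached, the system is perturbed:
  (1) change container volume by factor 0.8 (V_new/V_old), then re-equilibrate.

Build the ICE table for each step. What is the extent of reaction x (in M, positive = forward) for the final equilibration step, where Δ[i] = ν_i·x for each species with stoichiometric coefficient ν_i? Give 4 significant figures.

Q₀ = 0.009843 vs Keq = 218.6 ⇒ Q<K, forward
Step 1:
                    M           E           G           J
  Initial       0.144     0.06901     0.02566      0.2776
  Change      -0.1161    -0.05807      0.1161      0.1742
  Equil       0.02785     0.01094      0.1418      0.4518
  solve Keq expr → x = 0.05807; check Q = 218.6
Then change container volume by factor 0.8 (V_new/V_old).
Step 2:
                    M           E           G           J
  Initial     0.03482     0.01367      0.1773      0.5648
  Change     0.004141    0.002071   -0.004141   -0.006212
  Equil       0.03896     0.01574      0.1731      0.5586
  solve Keq expr → x = -0.002071; check Q = 218.6

x = -0.002071 M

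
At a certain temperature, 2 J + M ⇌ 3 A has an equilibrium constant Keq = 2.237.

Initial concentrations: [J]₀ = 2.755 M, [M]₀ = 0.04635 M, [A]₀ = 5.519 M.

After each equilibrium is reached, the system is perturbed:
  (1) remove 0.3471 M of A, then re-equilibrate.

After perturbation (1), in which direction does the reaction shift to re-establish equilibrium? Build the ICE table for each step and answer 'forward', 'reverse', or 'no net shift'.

Q₀ = 477.8 vs Keq = 2.237 ⇒ Q>K, reverse
Step 1:
                    J           M           A
  init          2.755     0.04635       5.519
  Δ             1.532      0.7661      -2.298
  eq            4.287      0.8125       3.221
  solve Keq expr → x = -0.7661; check Q = 2.237
Then remove 0.3471 M of A.
Step 2:
                    J           M           A
  init          4.287      0.8125       2.874
  Δ           -0.1301    -0.06503      0.1951
  eq            4.157      0.7474       3.069
  solve Keq expr → x = 0.06503; check Q = 2.237

Direction: forward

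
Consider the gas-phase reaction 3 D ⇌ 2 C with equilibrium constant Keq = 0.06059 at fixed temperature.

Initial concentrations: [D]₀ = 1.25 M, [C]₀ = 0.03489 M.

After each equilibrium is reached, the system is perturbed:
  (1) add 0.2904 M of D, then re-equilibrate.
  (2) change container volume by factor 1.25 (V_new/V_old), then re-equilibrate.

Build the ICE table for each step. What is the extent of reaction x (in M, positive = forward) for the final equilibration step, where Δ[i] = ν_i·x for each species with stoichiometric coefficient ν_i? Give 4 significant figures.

Q₀ = 6.2326e-04 vs Keq = 0.06059 ⇒ Q<K, forward
Step 1:
                    D           C
  I              1.25     0.03489
  C           -0.2932      0.1955
  E            0.9568      0.2304
  solve Keq expr → x = 0.09774; check Q = 0.06059
Then add 0.2904 M of D.
Step 2:
                    D           C
  I             1.247      0.2304
  C           -0.1051     0.07007
  E             1.142      0.3004
  solve Keq expr → x = 0.03503; check Q = 0.06059
Then change container volume by factor 1.25 (V_new/V_old).
Step 3:
                    D           C
  I            0.9137      0.2403
  C           0.02483    -0.01655
  E            0.9385      0.2238
  solve Keq expr → x = -0.008276; check Q = 0.06059

x = -0.008276 M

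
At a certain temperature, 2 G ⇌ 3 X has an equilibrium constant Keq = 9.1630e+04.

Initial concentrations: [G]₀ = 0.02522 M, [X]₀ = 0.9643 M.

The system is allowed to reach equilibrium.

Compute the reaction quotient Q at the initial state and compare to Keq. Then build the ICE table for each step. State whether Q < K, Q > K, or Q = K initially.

Q₀ = 1410; Q < K (proceeds forward)

Q₀ = 1410 vs Keq = 9.1630e+04 ⇒ Q<K, forward
Step 1:
                    G           X
  Initial     0.02522      0.9643
  Change     -0.02193      0.0329
  Equil       0.00329      0.9972
  solve Keq expr → x = 0.01097; check Q = 9.1630e+04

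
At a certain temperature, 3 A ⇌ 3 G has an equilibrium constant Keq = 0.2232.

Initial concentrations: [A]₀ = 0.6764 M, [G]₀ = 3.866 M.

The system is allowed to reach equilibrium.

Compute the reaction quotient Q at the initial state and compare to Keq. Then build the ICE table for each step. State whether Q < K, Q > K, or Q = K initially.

Q₀ = 186.7; Q > K (proceeds reverse)

Q₀ = 186.7 vs Keq = 0.2232 ⇒ Q>K, reverse
Step 1:
                  A         G
  Initial    0.6764     3.866
  Change      2.151    -2.151
  Equil       2.827     1.715
  solve Keq expr → x = -0.717; check Q = 0.2232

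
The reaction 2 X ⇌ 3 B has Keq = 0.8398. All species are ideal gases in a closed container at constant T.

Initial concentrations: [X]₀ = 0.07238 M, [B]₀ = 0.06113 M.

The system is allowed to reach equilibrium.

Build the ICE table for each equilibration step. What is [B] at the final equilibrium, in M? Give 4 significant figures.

Q₀ = 0.0436 vs Keq = 0.8398 ⇒ Q<K, forward
Step 1:
                   X          B
  init       0.07238    0.06113
  Δ         -0.03257    0.04886
  eq         0.03981       0.11
  solve Keq expr → x = 0.01629; check Q = 0.8398

[B]_eq = 0.11 M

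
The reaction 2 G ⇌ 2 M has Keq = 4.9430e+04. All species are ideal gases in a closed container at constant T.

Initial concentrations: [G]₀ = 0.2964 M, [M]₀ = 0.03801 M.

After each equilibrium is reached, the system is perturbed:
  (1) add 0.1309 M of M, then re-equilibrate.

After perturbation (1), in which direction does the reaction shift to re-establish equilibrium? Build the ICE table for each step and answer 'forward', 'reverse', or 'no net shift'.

Direction: reverse

Q₀ = 0.01645 vs Keq = 4.9430e+04 ⇒ Q<K, forward
Step 1:
                   G          M
  Initial     0.2964    0.03801
  Change     -0.2949     0.2949
  Equil     0.001497     0.3329
  solve Keq expr → x = 0.1475; check Q = 4.9430e+04
Then add 0.1309 M of M.
Step 2:
                   G          M
  Initial   0.001497     0.4638
  Change  5.8613e-04 -5.8613e-04
  Equil     0.002084     0.4632
  solve Keq expr → x = -2.9307e-04; check Q = 4.9430e+04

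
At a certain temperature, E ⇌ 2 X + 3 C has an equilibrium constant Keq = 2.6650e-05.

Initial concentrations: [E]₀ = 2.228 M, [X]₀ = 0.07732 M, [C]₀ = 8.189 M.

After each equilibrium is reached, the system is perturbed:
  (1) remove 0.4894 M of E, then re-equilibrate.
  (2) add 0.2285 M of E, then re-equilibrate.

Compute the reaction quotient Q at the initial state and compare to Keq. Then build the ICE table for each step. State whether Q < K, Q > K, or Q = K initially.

Q₀ = 1.474; Q > K (proceeds reverse)

Q₀ = 1.474 vs Keq = 2.6650e-05 ⇒ Q>K, reverse
Step 1:
                   E          X          C
  init         2.228    0.07732      8.189
  Δ          0.03849   -0.07698    -0.1155
  eq           2.266 3.3879e-04      8.074
  solve Keq expr → x = -0.03849; check Q = 2.6650e-05
Then remove 0.4894 M of E.
Step 2:
                   E          X          C
  init         1.777 3.3879e-04      8.074
  Δ       1.9397e-05 -3.8794e-05 -5.8191e-05
  eq           1.777 3.0000e-04      8.073
  solve Keq expr → x = -1.9397e-05; check Q = 2.6650e-05
Then add 0.2285 M of E.
Step 3:
                   E          X          C
  init         2.006 3.0000e-04      8.073
  Δ       -9.3506e-06 1.8701e-05 2.8052e-05
  eq           2.006 3.1870e-04      8.073
  solve Keq expr → x = 9.3506e-06; check Q = 2.6650e-05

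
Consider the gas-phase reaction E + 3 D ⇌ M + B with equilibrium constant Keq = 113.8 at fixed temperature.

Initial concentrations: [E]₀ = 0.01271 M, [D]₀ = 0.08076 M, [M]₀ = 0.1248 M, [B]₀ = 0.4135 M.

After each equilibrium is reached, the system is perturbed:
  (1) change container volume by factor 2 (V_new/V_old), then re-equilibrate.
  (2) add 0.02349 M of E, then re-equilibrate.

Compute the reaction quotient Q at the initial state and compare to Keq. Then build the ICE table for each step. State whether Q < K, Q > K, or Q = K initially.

Q₀ = 7708 vs Keq = 113.8 ⇒ Q>K, reverse
Step 1:
                  E         D         M         B
  Initial   0.01271   0.08076    0.1248    0.4135
  Change    0.03472    0.1041  -0.03472  -0.03472
  Equil     0.04743    0.1849   0.09008    0.3788
  solve Keq expr → x = -0.03472; check Q = 113.8
Then change container volume by factor 2 (V_new/V_old).
Step 2:
                  E         D         M         B
  Initial   0.02371   0.09245   0.04504    0.1894
  Change   0.009175   0.02752 -0.009175 -0.009175
  Equil     0.03289      0.12   0.03587    0.1802
  solve Keq expr → x = -0.009175; check Q = 113.8
Then add 0.02349 M of E.
Step 3:
                  E         D         M         B
  Initial   0.05638      0.12   0.03587    0.1802
  Change  -0.004162  -0.01249  0.004162  0.004162
  Equil     0.05222    0.1075   0.04003    0.1844
  solve Keq expr → x = 0.004162; check Q = 113.8

Q₀ = 7708; Q > K (proceeds reverse)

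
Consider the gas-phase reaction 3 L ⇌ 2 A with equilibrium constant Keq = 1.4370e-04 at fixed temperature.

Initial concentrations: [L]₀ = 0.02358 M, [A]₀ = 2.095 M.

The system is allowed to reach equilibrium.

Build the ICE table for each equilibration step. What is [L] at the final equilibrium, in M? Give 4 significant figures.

[L]_eq = 3.069 M

Q₀ = 3.3476e+05 vs Keq = 1.4370e-04 ⇒ Q>K, reverse
Step 1:
                   L          A
  init       0.02358      2.095
  Δ            3.046     -2.031
  eq           3.069    0.06446
  solve Keq expr → x = -1.015; check Q = 1.4370e-04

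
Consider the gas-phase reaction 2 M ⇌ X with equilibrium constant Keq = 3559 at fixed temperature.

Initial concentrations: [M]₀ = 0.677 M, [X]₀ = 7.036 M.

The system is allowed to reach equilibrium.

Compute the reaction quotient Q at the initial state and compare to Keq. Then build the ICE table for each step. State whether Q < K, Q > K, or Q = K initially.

Q₀ = 15.35 vs Keq = 3559 ⇒ Q<K, forward
Step 1:
                   M          X
  I            0.677      7.036
  C          -0.6316     0.3158
  E          0.04545      7.352
  solve Keq expr → x = 0.3158; check Q = 3559

Q₀ = 15.35; Q < K (proceeds forward)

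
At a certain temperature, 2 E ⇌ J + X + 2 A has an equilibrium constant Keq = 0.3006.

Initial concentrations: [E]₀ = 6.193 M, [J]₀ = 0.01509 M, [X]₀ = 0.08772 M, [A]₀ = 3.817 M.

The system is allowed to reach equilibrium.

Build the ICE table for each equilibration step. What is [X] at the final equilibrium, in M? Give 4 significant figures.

[X]_eq = 0.6155 M

Q₀ = 5.0284e-04 vs Keq = 0.3006 ⇒ Q<K, forward
Step 1:
                  E         J         X         A
  I           6.193   0.01509   0.08772     3.817
  C          -1.056    0.5278    0.5278     1.056
  E           5.137    0.5429    0.6155     4.873
  solve Keq expr → x = 0.5278; check Q = 0.3006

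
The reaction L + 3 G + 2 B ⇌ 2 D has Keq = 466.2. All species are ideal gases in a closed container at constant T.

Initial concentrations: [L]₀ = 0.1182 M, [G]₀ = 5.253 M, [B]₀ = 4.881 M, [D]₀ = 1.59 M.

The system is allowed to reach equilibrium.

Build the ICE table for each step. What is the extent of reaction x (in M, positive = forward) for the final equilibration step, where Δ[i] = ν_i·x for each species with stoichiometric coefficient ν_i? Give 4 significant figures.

Q₀ = 0.006194 vs Keq = 466.2 ⇒ Q<K, forward
Step 1:
                  L         G         B         D
  Initial    0.1182     5.253     4.881      1.59
  Change    -0.1182   -0.3546   -0.2364    0.2364
  Equil   2.8220e-06     4.898     4.645     1.826
  solve Keq expr → x = 0.1182; check Q = 466.2

x = 0.1182 M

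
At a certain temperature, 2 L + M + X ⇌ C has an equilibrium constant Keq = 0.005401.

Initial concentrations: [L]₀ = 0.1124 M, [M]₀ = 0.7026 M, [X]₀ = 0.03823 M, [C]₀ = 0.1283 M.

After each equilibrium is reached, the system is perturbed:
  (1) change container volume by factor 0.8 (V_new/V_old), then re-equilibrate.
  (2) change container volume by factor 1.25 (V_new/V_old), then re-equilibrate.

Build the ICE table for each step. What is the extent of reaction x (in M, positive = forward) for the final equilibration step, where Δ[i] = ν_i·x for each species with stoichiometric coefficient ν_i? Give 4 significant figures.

Q₀ = 378.1 vs Keq = 0.005401 ⇒ Q>K, reverse
Step 1:
                    L           M           X           C
  I            0.1124      0.7026     0.03823      0.1283
  C            0.2564      0.1282      0.1282     -0.1282
  E            0.3688      0.8308      0.1664  1.0157e-04
  solve Keq expr → x = -0.1282; check Q = 0.005401
Then change container volume by factor 0.8 (V_new/V_old).
Step 2:
                    L           M           X           C
  I             0.461       1.038       0.208  1.2696e-04
  C       -2.4116e-04 -1.2058e-04 -1.2058e-04  1.2058e-04
  E            0.4608       1.038      0.2079  2.4755e-04
  solve Keq expr → x = 1.2058e-04; check Q = 0.005401
Then change container volume by factor 1.25 (V_new/V_old).
Step 3:
                    L           M           X           C
  I            0.3686      0.8307      0.1663  1.9804e-04
  C        1.9293e-04  9.6465e-05  9.6465e-05 -9.6465e-05
  E            0.3688      0.8308      0.1664  1.0157e-04
  solve Keq expr → x = -9.6465e-05; check Q = 0.005401

x = -9.6465e-05 M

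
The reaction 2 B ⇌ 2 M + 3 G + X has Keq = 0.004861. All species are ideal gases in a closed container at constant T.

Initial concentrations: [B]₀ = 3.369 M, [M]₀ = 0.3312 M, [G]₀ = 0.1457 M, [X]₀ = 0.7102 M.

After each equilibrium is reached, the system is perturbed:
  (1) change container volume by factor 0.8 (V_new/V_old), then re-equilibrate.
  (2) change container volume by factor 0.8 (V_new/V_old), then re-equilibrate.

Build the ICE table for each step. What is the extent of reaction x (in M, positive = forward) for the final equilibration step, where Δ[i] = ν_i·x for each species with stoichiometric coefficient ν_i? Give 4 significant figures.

Q₀ = 2.1229e-05 vs Keq = 0.004861 ⇒ Q<K, forward
Step 1:
                    B           M           G           X
  I             3.369      0.3312      0.1457      0.7102
  C           -0.2631      0.2631      0.3946      0.1315
  E             3.106      0.5943      0.5403      0.8417
  solve Keq expr → x = 0.1315; check Q = 0.004861
Then change container volume by factor 0.8 (V_new/V_old).
Step 2:
                    B           M           G           X
  I             3.882      0.7428      0.6754       1.052
  C           0.07986    -0.07986     -0.1198    -0.03993
  E             3.962       0.663      0.5556       1.012
  solve Keq expr → x = -0.03993; check Q = 0.004861
Then change container volume by factor 0.8 (V_new/V_old).
Step 3:
                    B           M           G           X
  I             4.953      0.8287      0.6945       1.265
  C           0.08495    -0.08495     -0.1274    -0.04248
  E             5.038      0.7438      0.5671       1.223
  solve Keq expr → x = -0.04248; check Q = 0.004861

x = -0.04248 M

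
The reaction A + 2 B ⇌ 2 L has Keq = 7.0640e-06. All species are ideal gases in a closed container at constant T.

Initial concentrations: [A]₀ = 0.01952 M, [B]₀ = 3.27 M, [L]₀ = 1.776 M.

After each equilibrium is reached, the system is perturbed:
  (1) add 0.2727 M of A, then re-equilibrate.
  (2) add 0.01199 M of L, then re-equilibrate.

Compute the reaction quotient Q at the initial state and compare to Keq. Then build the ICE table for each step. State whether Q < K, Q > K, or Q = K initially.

Q₀ = 15.11 vs Keq = 7.0640e-06 ⇒ Q>K, reverse
Step 1:
                   A          B          L
  init       0.01952       3.27      1.776
  Δ           0.8817      1.763     -1.763
  eq          0.9012      5.033     0.0127
  solve Keq expr → x = -0.8817; check Q = 7.0640e-06
Then add 0.2727 M of A.
Step 2:
                   A          B          L
  init         1.174      5.033     0.0127
  Δ       -8.9200e-04  -0.001784   0.001784
  eq           1.173      5.032    0.01448
  solve Keq expr → x = 8.9200e-04; check Q = 7.0640e-06
Then add 0.01199 M of L.
Step 3:
                   A          B          L
  init         1.173      5.032    0.02647
  Δ         0.005959    0.01192   -0.01192
  eq           1.179      5.043    0.01455
  solve Keq expr → x = -0.005959; check Q = 7.0640e-06

Q₀ = 15.11; Q > K (proceeds reverse)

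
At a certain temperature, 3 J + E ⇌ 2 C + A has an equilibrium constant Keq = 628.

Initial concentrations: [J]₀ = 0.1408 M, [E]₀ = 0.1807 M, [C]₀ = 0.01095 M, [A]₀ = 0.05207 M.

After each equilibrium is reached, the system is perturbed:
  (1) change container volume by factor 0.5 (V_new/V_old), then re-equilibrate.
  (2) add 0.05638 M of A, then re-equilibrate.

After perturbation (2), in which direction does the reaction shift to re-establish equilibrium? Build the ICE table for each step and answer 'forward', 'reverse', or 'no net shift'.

Direction: reverse

Q₀ = 0.01238 vs Keq = 628 ⇒ Q<K, forward
Step 1:
                  J         E         C         A
  init       0.1408    0.1807   0.01095   0.05207
  Δ         -0.1203  -0.04009   0.08017   0.04009
  eq        0.02054    0.1406   0.09112   0.09216
  solve Keq expr → x = 0.04009; check Q = 628
Then change container volume by factor 0.5 (V_new/V_old).
Step 2:
                  J         E         C         A
  init      0.04108    0.2812    0.1822    0.1843
  Δ       -0.007619  -0.00254  0.005079   0.00254
  eq        0.03346    0.2787    0.1873    0.1869
  solve Keq expr → x = 0.00254; check Q = 628
Then add 0.05638 M of A.
Step 3:
                  J         E         C         A
  init      0.03346    0.2787    0.1873    0.2432
  Δ         0.00275 9.1674e-04 -0.001833 -9.1674e-04
  eq        0.03621    0.2796    0.1855    0.2423
  solve Keq expr → x = -9.1674e-04; check Q = 628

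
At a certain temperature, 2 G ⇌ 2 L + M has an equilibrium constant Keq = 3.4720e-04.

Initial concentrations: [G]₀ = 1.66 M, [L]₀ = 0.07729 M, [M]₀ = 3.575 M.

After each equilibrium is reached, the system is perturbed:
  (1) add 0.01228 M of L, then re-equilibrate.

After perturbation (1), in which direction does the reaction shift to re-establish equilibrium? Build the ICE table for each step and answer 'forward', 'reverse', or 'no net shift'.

Direction: reverse

Q₀ = 0.00775 vs Keq = 3.4720e-04 ⇒ Q>K, reverse
Step 1:
                    G           L           M
  Initial        1.66     0.07729       3.575
  Change      0.06027    -0.06027    -0.03013
  Equil          1.72     0.01702       3.545
  solve Keq expr → x = -0.03013; check Q = 3.4720e-04
Then add 0.01228 M of L.
Step 2:
                    G           L           M
  Initial        1.72      0.0293       3.545
  Change      0.01215    -0.01215   -0.006073
  Equil         1.732     0.01716       3.539
  solve Keq expr → x = -0.006073; check Q = 3.4720e-04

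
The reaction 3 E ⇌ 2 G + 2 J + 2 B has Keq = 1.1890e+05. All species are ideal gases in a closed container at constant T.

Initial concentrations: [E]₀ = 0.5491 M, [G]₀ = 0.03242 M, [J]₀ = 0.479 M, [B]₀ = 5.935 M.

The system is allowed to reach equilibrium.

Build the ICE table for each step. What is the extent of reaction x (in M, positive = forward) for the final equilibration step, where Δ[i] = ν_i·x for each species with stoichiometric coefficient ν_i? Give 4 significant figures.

Q₀ = 0.05131 vs Keq = 1.1890e+05 ⇒ Q<K, forward
Step 1:
                   E          G          J          B
  I           0.5491    0.03242      0.479      5.935
  C          -0.5173     0.3449     0.3449     0.3449
  E          0.03177     0.3773     0.8239       6.28
  solve Keq expr → x = 0.1724; check Q = 1.1890e+05

x = 0.1724 M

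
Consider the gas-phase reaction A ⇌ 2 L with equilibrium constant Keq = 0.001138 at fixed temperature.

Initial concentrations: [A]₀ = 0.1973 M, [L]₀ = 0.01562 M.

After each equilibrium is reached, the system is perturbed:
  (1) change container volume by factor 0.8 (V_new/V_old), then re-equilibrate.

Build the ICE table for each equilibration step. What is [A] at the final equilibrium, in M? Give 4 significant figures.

[A]_eq = 0.248 M

Q₀ = 0.001237 vs Keq = 0.001138 ⇒ Q>K, reverse
Step 1:
                  A         L
  init       0.1973   0.01562
  Δ       3.1196e-04 -6.2392e-04
  eq         0.1976     0.015
  solve Keq expr → x = -3.1196e-04; check Q = 0.001138
Then change container volume by factor 0.8 (V_new/V_old).
Step 2:
                  A         L
  init        0.247   0.01875
  Δ       9.7299e-04 -0.001946
  eq          0.248    0.0168
  solve Keq expr → x = -9.7299e-04; check Q = 0.001138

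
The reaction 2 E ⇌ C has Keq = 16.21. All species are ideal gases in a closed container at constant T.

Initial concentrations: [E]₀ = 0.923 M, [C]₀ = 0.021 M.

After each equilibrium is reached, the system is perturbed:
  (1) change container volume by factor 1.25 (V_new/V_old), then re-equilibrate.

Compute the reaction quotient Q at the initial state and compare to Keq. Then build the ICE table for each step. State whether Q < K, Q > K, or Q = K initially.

Q₀ = 0.02465 vs Keq = 16.21 ⇒ Q<K, forward
Step 1:
                   E          C
  Initial      0.923      0.021
  Change     -0.7652     0.3826
  Equil       0.1578     0.4036
  solve Keq expr → x = 0.3826; check Q = 16.21
Then change container volume by factor 1.25 (V_new/V_old).
Step 2:
                   E          C
  Initial     0.1262     0.3229
  Change     0.01343  -0.006713
  Equil       0.1397     0.3162
  solve Keq expr → x = -0.006713; check Q = 16.21

Q₀ = 0.02465; Q < K (proceeds forward)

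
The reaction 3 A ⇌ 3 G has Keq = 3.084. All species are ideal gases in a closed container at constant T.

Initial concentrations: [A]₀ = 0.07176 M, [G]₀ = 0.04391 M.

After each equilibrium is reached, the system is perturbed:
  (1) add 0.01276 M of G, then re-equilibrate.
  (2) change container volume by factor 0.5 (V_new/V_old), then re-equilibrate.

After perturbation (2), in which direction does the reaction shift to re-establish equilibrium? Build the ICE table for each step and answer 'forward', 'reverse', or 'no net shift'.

Q₀ = 0.2291 vs Keq = 3.084 ⇒ Q<K, forward
Step 1:
                  A         G
  I         0.07176   0.04391
  C        -0.02466   0.02466
  E          0.0471   0.06857
  solve Keq expr → x = 0.008218; check Q = 3.084
Then add 0.01276 M of G.
Step 2:
                  A         G
  I          0.0471   0.08133
  C        0.005196 -0.005196
  E          0.0523   0.07613
  solve Keq expr → x = -0.001732; check Q = 3.084
Then change container volume by factor 0.5 (V_new/V_old).
Step 3:
                  A         G
  I          0.1046    0.1523
  C               0         0
  E          0.1046    0.1523
  solve Keq expr → x = 0; check Q = 3.084

Direction: no net shift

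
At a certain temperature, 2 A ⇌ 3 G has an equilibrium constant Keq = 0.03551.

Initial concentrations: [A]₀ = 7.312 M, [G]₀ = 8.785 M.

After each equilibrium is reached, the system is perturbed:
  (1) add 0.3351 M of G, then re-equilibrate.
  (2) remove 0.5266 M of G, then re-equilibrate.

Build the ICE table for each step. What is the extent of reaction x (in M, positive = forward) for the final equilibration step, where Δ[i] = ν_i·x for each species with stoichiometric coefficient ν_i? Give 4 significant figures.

Q₀ = 12.68 vs Keq = 0.03551 ⇒ Q>K, reverse
Step 1:
                   A          G
  Initial      7.312      8.785
  Change       4.707      -7.06
  Equil        12.02      1.725
  solve Keq expr → x = -2.353; check Q = 0.03551
Then add 0.3351 M of G.
Step 2:
                   A          G
  Initial      12.02       2.06
  Change        0.21    -0.3151
  Equil        12.23      1.745
  solve Keq expr → x = -0.105; check Q = 0.03551
Then remove 0.5266 M of G.
Step 3:
                   A          G
  Initial      12.23      1.218
  Change       -0.33     0.4951
  Equil         11.9      1.713
  solve Keq expr → x = 0.165; check Q = 0.03551

x = 0.165 M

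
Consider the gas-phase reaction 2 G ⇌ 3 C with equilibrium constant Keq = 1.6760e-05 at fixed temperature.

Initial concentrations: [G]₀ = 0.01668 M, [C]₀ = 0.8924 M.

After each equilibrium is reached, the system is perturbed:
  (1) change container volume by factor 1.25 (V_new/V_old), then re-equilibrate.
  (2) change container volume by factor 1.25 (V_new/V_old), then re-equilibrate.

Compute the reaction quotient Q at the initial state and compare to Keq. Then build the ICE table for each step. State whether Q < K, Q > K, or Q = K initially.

Q₀ = 2554; Q > K (proceeds reverse)

Q₀ = 2554 vs Keq = 1.6760e-05 ⇒ Q>K, reverse
Step 1:
                  G         C
  init      0.01668    0.8924
  Δ          0.5828   -0.8742
  eq         0.5995   0.01819
  solve Keq expr → x = -0.2914; check Q = 1.6760e-05
Then change container volume by factor 1.25 (V_new/V_old).
Step 2:
                  G         C
  init       0.4796   0.01456
  Δ       -7.3857e-04  0.001108
  eq         0.4788   0.01566
  solve Keq expr → x = 3.6928e-04; check Q = 1.6760e-05
Then change container volume by factor 1.25 (V_new/V_old).
Step 3:
                  G         C
  init       0.3831   0.01253
  Δ       -6.3512e-04 9.5267e-04
  eq         0.3824   0.01348
  solve Keq expr → x = 3.1756e-04; check Q = 1.6760e-05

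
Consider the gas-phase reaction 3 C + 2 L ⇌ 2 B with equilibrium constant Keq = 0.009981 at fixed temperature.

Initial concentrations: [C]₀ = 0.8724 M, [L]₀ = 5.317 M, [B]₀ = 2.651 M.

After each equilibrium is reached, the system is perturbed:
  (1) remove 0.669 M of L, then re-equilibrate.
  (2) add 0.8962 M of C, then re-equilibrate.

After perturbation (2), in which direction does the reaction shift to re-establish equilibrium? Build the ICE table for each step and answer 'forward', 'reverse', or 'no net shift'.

Direction: forward

Q₀ = 0.3744 vs Keq = 0.009981 ⇒ Q>K, reverse
Step 1:
                    C           L           B
  I            0.8724       5.317       2.651
  C             1.213      0.8085     -0.8085
  E             2.085       6.125       1.843
  solve Keq expr → x = -0.4042; check Q = 0.009981
Then remove 0.669 M of L.
Step 2:
                    C           L           B
  I             2.085       5.456       1.843
  C           0.09695     0.06463    -0.06463
  E             2.182       5.521       1.778
  solve Keq expr → x = -0.03232; check Q = 0.009981
Then add 0.8962 M of C.
Step 3:
                    C           L           B
  I             3.078       5.521       1.778
  C           -0.5157     -0.3438      0.3438
  E             2.563       5.177       2.122
  solve Keq expr → x = 0.1719; check Q = 0.009981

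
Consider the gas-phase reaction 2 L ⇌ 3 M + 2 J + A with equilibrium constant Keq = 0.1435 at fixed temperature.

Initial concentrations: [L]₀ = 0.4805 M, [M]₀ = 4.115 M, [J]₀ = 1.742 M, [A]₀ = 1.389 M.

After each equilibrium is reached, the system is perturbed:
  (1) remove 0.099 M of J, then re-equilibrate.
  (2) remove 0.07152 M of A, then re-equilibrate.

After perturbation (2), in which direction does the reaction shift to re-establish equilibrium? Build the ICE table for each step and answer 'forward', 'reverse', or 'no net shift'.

Q₀ = 1272 vs Keq = 0.1435 ⇒ Q>K, reverse
Step 1:
                  L         M         J         A
  init       0.4805     4.115     1.742     1.389
  Δ           1.426    -2.139    -1.426   -0.7129
  eq          1.906     1.976    0.3161    0.6761
  solve Keq expr → x = -0.7129; check Q = 0.1435
Then remove 0.099 M of J.
Step 2:
                  L         M         J         A
  init        1.906     1.976    0.2171    0.6761
  Δ          -0.062     0.093     0.062     0.031
  eq          1.844     2.069    0.2791    0.7071
  solve Keq expr → x = 0.031; check Q = 0.1435
Then remove 0.07152 M of A.
Step 3:
                  L         M         J         A
  init        1.844     2.069    0.2791    0.6356
  Δ       -0.009623   0.01443  0.009623  0.004811
  eq          1.835     2.084    0.2888    0.6404
  solve Keq expr → x = 0.004811; check Q = 0.1435

Direction: forward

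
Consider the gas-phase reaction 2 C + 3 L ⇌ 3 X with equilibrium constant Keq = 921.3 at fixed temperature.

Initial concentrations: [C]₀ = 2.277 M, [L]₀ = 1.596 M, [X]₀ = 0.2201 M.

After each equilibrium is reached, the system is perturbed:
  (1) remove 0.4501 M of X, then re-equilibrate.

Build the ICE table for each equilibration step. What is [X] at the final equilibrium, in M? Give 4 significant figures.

[X]_eq = 1.257 M

Q₀ = 5.0587e-04 vs Keq = 921.3 ⇒ Q<K, forward
Step 1:
                  C         L         X
  Initial     2.277     1.596    0.2201
  Change    -0.9682    -1.452     1.452
  Equil       1.309    0.1437     1.672
  solve Keq expr → x = 0.4841; check Q = 921.3
Then remove 0.4501 M of X.
Step 2:
                  C         L         X
  Initial     1.309    0.1437     1.222
  Change   -0.02295  -0.03442   0.03442
  Equil       1.286    0.1092     1.257
  solve Keq expr → x = 0.01147; check Q = 921.3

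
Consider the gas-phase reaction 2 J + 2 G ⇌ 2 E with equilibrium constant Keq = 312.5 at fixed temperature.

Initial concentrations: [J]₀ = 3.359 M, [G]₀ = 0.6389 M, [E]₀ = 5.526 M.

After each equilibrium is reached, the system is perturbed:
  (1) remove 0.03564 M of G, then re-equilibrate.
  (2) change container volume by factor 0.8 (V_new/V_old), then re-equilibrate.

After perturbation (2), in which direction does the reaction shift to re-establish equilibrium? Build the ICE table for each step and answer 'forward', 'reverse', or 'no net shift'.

Q₀ = 6.63 vs Keq = 312.5 ⇒ Q<K, forward
Step 1:
                  J         G         E
  Initial     3.359    0.6389     5.526
  Change    -0.5185   -0.5185    0.5185
  Equil        2.84    0.1204     6.045
  solve Keq expr → x = 0.2593; check Q = 312.5
Then remove 0.03564 M of G.
Step 2:
                  J         G         E
  Initial      2.84   0.08474     6.045
  Change    0.03357   0.03357  -0.03357
  Equil       2.874    0.1183     6.011
  solve Keq expr → x = -0.01679; check Q = 312.5
Then change container volume by factor 0.8 (V_new/V_old).
Step 3:
                  J         G         E
  Initial     3.593    0.1479     7.514
  Change   -0.02819  -0.02819   0.02819
  Equil       3.564    0.1197     7.542
  solve Keq expr → x = 0.0141; check Q = 312.5

Direction: forward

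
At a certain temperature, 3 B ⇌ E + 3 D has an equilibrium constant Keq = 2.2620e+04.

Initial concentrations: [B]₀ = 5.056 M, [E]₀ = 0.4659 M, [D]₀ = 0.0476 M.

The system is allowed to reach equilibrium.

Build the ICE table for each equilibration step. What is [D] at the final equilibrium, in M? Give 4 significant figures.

[D]_eq = 4.883 M

Q₀ = 3.8877e-07 vs Keq = 2.2620e+04 ⇒ Q<K, forward
Step 1:
                    B           E           D
  I             5.056      0.4659      0.0476
  C            -4.836       1.612       4.836
  E            0.2203       2.078       4.883
  solve Keq expr → x = 1.612; check Q = 2.2620e+04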